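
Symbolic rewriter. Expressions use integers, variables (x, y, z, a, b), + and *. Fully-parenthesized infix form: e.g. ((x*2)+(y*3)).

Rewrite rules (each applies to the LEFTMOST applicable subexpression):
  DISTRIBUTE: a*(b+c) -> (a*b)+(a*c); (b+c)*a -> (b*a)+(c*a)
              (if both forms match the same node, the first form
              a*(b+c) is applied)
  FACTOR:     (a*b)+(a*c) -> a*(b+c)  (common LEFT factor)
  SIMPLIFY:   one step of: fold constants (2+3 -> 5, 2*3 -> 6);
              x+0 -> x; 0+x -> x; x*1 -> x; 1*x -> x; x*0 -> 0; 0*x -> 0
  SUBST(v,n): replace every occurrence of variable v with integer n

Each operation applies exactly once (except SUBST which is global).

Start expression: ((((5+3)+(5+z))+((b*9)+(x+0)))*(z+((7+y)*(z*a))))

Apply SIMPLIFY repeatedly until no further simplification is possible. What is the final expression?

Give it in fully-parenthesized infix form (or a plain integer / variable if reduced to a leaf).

Start: ((((5+3)+(5+z))+((b*9)+(x+0)))*(z+((7+y)*(z*a))))
Step 1: at LLL: (5+3) -> 8; overall: ((((5+3)+(5+z))+((b*9)+(x+0)))*(z+((7+y)*(z*a)))) -> (((8+(5+z))+((b*9)+(x+0)))*(z+((7+y)*(z*a))))
Step 2: at LRR: (x+0) -> x; overall: (((8+(5+z))+((b*9)+(x+0)))*(z+((7+y)*(z*a)))) -> (((8+(5+z))+((b*9)+x))*(z+((7+y)*(z*a))))
Fixed point: (((8+(5+z))+((b*9)+x))*(z+((7+y)*(z*a))))

Answer: (((8+(5+z))+((b*9)+x))*(z+((7+y)*(z*a))))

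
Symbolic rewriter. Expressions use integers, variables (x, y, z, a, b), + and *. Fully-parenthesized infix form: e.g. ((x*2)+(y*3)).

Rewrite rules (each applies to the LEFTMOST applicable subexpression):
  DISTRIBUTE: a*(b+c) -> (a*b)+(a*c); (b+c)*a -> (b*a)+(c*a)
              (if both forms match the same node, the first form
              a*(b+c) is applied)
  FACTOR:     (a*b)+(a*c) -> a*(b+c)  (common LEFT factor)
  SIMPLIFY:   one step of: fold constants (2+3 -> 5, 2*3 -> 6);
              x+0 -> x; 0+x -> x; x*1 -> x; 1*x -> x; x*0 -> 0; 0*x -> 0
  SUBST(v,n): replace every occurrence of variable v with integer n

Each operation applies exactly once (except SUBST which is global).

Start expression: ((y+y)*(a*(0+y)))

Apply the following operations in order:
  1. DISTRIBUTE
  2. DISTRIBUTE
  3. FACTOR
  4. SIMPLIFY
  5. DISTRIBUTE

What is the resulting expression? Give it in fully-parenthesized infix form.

Answer: ((y*(0+(a*y)))+(y*(a*(0+y))))

Derivation:
Start: ((y+y)*(a*(0+y)))
Apply DISTRIBUTE at root (target: ((y+y)*(a*(0+y)))): ((y+y)*(a*(0+y))) -> ((y*(a*(0+y)))+(y*(a*(0+y))))
Apply DISTRIBUTE at LR (target: (a*(0+y))): ((y*(a*(0+y)))+(y*(a*(0+y)))) -> ((y*((a*0)+(a*y)))+(y*(a*(0+y))))
Apply FACTOR at root (target: ((y*((a*0)+(a*y)))+(y*(a*(0+y))))): ((y*((a*0)+(a*y)))+(y*(a*(0+y)))) -> (y*(((a*0)+(a*y))+(a*(0+y))))
Apply SIMPLIFY at RLL (target: (a*0)): (y*(((a*0)+(a*y))+(a*(0+y)))) -> (y*((0+(a*y))+(a*(0+y))))
Apply DISTRIBUTE at root (target: (y*((0+(a*y))+(a*(0+y))))): (y*((0+(a*y))+(a*(0+y)))) -> ((y*(0+(a*y)))+(y*(a*(0+y))))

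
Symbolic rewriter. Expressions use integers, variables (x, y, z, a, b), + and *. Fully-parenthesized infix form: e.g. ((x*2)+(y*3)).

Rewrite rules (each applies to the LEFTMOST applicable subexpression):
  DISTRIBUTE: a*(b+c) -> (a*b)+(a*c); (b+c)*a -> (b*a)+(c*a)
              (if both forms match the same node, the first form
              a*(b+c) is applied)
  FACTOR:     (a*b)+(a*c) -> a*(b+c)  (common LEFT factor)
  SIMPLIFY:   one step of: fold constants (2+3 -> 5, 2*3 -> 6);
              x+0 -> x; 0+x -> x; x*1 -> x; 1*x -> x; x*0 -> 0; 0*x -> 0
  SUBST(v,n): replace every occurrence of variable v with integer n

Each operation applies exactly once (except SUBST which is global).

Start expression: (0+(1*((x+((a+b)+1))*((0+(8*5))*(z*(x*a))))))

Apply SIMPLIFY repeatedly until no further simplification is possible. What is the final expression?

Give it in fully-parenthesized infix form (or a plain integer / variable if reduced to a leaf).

Answer: ((x+((a+b)+1))*(40*(z*(x*a))))

Derivation:
Start: (0+(1*((x+((a+b)+1))*((0+(8*5))*(z*(x*a))))))
Step 1: at root: (0+(1*((x+((a+b)+1))*((0+(8*5))*(z*(x*a)))))) -> (1*((x+((a+b)+1))*((0+(8*5))*(z*(x*a))))); overall: (0+(1*((x+((a+b)+1))*((0+(8*5))*(z*(x*a)))))) -> (1*((x+((a+b)+1))*((0+(8*5))*(z*(x*a)))))
Step 2: at root: (1*((x+((a+b)+1))*((0+(8*5))*(z*(x*a))))) -> ((x+((a+b)+1))*((0+(8*5))*(z*(x*a)))); overall: (1*((x+((a+b)+1))*((0+(8*5))*(z*(x*a))))) -> ((x+((a+b)+1))*((0+(8*5))*(z*(x*a))))
Step 3: at RL: (0+(8*5)) -> (8*5); overall: ((x+((a+b)+1))*((0+(8*5))*(z*(x*a)))) -> ((x+((a+b)+1))*((8*5)*(z*(x*a))))
Step 4: at RL: (8*5) -> 40; overall: ((x+((a+b)+1))*((8*5)*(z*(x*a)))) -> ((x+((a+b)+1))*(40*(z*(x*a))))
Fixed point: ((x+((a+b)+1))*(40*(z*(x*a))))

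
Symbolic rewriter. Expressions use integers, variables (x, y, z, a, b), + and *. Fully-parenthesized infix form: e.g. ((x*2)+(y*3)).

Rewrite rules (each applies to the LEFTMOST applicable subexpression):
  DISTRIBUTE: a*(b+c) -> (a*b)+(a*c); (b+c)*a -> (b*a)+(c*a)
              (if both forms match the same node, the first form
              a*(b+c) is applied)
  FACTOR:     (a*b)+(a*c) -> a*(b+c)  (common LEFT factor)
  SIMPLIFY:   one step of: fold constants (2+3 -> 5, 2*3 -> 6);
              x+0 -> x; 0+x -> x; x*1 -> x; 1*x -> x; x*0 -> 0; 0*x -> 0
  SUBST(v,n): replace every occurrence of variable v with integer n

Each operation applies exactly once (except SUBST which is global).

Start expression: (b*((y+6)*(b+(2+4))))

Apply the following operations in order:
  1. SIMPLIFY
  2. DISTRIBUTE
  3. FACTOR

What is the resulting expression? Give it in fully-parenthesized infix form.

Answer: (b*((y+6)*(b+6)))

Derivation:
Start: (b*((y+6)*(b+(2+4))))
Apply SIMPLIFY at RRR (target: (2+4)): (b*((y+6)*(b+(2+4)))) -> (b*((y+6)*(b+6)))
Apply DISTRIBUTE at R (target: ((y+6)*(b+6))): (b*((y+6)*(b+6))) -> (b*(((y+6)*b)+((y+6)*6)))
Apply FACTOR at R (target: (((y+6)*b)+((y+6)*6))): (b*(((y+6)*b)+((y+6)*6))) -> (b*((y+6)*(b+6)))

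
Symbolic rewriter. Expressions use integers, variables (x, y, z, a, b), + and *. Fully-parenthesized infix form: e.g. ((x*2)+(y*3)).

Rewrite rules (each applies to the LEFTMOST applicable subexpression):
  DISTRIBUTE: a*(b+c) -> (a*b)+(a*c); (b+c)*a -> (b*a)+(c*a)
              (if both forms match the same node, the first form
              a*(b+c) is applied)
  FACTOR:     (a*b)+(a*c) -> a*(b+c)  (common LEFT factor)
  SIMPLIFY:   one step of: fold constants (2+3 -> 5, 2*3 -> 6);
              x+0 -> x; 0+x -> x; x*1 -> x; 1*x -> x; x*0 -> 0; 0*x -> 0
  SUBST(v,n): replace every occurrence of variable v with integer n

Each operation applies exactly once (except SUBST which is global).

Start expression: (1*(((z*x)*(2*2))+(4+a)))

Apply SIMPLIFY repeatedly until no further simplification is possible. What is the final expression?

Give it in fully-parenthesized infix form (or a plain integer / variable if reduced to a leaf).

Start: (1*(((z*x)*(2*2))+(4+a)))
Step 1: at root: (1*(((z*x)*(2*2))+(4+a))) -> (((z*x)*(2*2))+(4+a)); overall: (1*(((z*x)*(2*2))+(4+a))) -> (((z*x)*(2*2))+(4+a))
Step 2: at LR: (2*2) -> 4; overall: (((z*x)*(2*2))+(4+a)) -> (((z*x)*4)+(4+a))
Fixed point: (((z*x)*4)+(4+a))

Answer: (((z*x)*4)+(4+a))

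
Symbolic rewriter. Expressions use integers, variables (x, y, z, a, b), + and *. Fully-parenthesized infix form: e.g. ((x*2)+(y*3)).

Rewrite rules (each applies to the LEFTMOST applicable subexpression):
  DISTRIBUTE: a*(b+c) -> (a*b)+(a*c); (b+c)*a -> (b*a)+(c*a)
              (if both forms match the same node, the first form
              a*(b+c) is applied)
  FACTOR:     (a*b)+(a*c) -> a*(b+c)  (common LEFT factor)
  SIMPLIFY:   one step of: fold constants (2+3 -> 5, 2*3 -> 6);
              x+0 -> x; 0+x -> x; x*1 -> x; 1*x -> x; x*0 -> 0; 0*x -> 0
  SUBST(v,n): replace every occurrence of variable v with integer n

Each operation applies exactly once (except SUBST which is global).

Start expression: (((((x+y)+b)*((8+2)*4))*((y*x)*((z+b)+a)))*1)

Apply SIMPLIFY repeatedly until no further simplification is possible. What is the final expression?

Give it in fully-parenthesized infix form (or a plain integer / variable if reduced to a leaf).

Answer: ((((x+y)+b)*40)*((y*x)*((z+b)+a)))

Derivation:
Start: (((((x+y)+b)*((8+2)*4))*((y*x)*((z+b)+a)))*1)
Step 1: at root: (((((x+y)+b)*((8+2)*4))*((y*x)*((z+b)+a)))*1) -> ((((x+y)+b)*((8+2)*4))*((y*x)*((z+b)+a))); overall: (((((x+y)+b)*((8+2)*4))*((y*x)*((z+b)+a)))*1) -> ((((x+y)+b)*((8+2)*4))*((y*x)*((z+b)+a)))
Step 2: at LRL: (8+2) -> 10; overall: ((((x+y)+b)*((8+2)*4))*((y*x)*((z+b)+a))) -> ((((x+y)+b)*(10*4))*((y*x)*((z+b)+a)))
Step 3: at LR: (10*4) -> 40; overall: ((((x+y)+b)*(10*4))*((y*x)*((z+b)+a))) -> ((((x+y)+b)*40)*((y*x)*((z+b)+a)))
Fixed point: ((((x+y)+b)*40)*((y*x)*((z+b)+a)))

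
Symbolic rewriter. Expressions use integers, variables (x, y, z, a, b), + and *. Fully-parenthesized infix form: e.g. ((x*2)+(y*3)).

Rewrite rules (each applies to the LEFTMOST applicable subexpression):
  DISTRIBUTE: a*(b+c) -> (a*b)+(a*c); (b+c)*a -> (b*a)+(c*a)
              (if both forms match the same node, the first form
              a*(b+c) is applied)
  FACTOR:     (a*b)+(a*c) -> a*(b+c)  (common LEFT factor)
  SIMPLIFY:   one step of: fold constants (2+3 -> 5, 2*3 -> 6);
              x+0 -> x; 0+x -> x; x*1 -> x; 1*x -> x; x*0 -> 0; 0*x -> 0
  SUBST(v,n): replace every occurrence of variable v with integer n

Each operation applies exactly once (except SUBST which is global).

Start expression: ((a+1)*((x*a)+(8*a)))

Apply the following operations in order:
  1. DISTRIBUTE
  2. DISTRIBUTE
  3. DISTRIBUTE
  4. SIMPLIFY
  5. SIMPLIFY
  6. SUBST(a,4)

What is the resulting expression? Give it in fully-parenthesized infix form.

Answer: (((4*(x*4))+(x*4))+((4*(8*4))+(8*4)))

Derivation:
Start: ((a+1)*((x*a)+(8*a)))
Apply DISTRIBUTE at root (target: ((a+1)*((x*a)+(8*a)))): ((a+1)*((x*a)+(8*a))) -> (((a+1)*(x*a))+((a+1)*(8*a)))
Apply DISTRIBUTE at L (target: ((a+1)*(x*a))): (((a+1)*(x*a))+((a+1)*(8*a))) -> (((a*(x*a))+(1*(x*a)))+((a+1)*(8*a)))
Apply DISTRIBUTE at R (target: ((a+1)*(8*a))): (((a*(x*a))+(1*(x*a)))+((a+1)*(8*a))) -> (((a*(x*a))+(1*(x*a)))+((a*(8*a))+(1*(8*a))))
Apply SIMPLIFY at LR (target: (1*(x*a))): (((a*(x*a))+(1*(x*a)))+((a*(8*a))+(1*(8*a)))) -> (((a*(x*a))+(x*a))+((a*(8*a))+(1*(8*a))))
Apply SIMPLIFY at RR (target: (1*(8*a))): (((a*(x*a))+(x*a))+((a*(8*a))+(1*(8*a)))) -> (((a*(x*a))+(x*a))+((a*(8*a))+(8*a)))
Apply SUBST(a,4): (((a*(x*a))+(x*a))+((a*(8*a))+(8*a))) -> (((4*(x*4))+(x*4))+((4*(8*4))+(8*4)))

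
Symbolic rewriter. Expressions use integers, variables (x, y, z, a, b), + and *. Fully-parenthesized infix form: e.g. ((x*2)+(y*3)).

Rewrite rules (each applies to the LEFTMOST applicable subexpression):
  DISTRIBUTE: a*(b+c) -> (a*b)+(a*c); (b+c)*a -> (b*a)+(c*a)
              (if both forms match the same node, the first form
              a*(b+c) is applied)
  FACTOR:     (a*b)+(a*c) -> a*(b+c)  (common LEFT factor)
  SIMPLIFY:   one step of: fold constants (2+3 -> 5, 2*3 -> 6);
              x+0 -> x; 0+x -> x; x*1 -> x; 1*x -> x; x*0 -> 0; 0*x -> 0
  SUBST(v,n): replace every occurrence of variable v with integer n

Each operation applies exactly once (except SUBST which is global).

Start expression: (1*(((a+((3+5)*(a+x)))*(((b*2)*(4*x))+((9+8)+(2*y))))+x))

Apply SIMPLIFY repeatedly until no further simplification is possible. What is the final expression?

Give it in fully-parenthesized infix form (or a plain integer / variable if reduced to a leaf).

Answer: (((a+(8*(a+x)))*(((b*2)*(4*x))+(17+(2*y))))+x)

Derivation:
Start: (1*(((a+((3+5)*(a+x)))*(((b*2)*(4*x))+((9+8)+(2*y))))+x))
Step 1: at root: (1*(((a+((3+5)*(a+x)))*(((b*2)*(4*x))+((9+8)+(2*y))))+x)) -> (((a+((3+5)*(a+x)))*(((b*2)*(4*x))+((9+8)+(2*y))))+x); overall: (1*(((a+((3+5)*(a+x)))*(((b*2)*(4*x))+((9+8)+(2*y))))+x)) -> (((a+((3+5)*(a+x)))*(((b*2)*(4*x))+((9+8)+(2*y))))+x)
Step 2: at LLRL: (3+5) -> 8; overall: (((a+((3+5)*(a+x)))*(((b*2)*(4*x))+((9+8)+(2*y))))+x) -> (((a+(8*(a+x)))*(((b*2)*(4*x))+((9+8)+(2*y))))+x)
Step 3: at LRRL: (9+8) -> 17; overall: (((a+(8*(a+x)))*(((b*2)*(4*x))+((9+8)+(2*y))))+x) -> (((a+(8*(a+x)))*(((b*2)*(4*x))+(17+(2*y))))+x)
Fixed point: (((a+(8*(a+x)))*(((b*2)*(4*x))+(17+(2*y))))+x)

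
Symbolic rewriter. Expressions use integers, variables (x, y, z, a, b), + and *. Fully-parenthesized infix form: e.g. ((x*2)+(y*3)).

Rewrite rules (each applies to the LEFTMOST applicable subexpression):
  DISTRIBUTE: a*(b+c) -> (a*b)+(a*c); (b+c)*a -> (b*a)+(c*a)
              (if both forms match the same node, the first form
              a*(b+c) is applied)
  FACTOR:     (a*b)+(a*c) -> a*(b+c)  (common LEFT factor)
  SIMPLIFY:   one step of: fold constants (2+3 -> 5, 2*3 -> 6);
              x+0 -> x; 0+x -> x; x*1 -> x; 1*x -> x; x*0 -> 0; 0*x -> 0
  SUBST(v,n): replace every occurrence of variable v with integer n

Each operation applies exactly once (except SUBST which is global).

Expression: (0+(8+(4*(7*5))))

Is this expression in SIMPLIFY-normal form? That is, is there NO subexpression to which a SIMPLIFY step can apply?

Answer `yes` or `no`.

Expression: (0+(8+(4*(7*5))))
Scanning for simplifiable subexpressions (pre-order)...
  at root: (0+(8+(4*(7*5)))) (SIMPLIFIABLE)
  at R: (8+(4*(7*5))) (not simplifiable)
  at RR: (4*(7*5)) (not simplifiable)
  at RRR: (7*5) (SIMPLIFIABLE)
Found simplifiable subexpr at path root: (0+(8+(4*(7*5))))
One SIMPLIFY step would give: (8+(4*(7*5)))
-> NOT in normal form.

Answer: no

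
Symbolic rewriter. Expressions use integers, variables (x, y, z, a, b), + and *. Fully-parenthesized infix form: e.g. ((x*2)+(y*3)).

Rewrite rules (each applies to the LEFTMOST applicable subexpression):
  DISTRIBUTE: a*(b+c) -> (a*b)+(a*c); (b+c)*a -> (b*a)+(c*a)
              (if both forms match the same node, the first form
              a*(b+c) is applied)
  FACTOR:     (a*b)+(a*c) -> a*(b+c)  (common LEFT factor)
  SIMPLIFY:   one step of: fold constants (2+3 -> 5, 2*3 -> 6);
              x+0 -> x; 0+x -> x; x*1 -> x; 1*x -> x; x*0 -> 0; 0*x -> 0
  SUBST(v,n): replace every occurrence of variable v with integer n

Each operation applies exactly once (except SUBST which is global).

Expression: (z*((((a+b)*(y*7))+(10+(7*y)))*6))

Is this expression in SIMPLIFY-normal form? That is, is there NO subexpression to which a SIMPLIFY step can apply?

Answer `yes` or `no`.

Answer: yes

Derivation:
Expression: (z*((((a+b)*(y*7))+(10+(7*y)))*6))
Scanning for simplifiable subexpressions (pre-order)...
  at root: (z*((((a+b)*(y*7))+(10+(7*y)))*6)) (not simplifiable)
  at R: ((((a+b)*(y*7))+(10+(7*y)))*6) (not simplifiable)
  at RL: (((a+b)*(y*7))+(10+(7*y))) (not simplifiable)
  at RLL: ((a+b)*(y*7)) (not simplifiable)
  at RLLL: (a+b) (not simplifiable)
  at RLLR: (y*7) (not simplifiable)
  at RLR: (10+(7*y)) (not simplifiable)
  at RLRR: (7*y) (not simplifiable)
Result: no simplifiable subexpression found -> normal form.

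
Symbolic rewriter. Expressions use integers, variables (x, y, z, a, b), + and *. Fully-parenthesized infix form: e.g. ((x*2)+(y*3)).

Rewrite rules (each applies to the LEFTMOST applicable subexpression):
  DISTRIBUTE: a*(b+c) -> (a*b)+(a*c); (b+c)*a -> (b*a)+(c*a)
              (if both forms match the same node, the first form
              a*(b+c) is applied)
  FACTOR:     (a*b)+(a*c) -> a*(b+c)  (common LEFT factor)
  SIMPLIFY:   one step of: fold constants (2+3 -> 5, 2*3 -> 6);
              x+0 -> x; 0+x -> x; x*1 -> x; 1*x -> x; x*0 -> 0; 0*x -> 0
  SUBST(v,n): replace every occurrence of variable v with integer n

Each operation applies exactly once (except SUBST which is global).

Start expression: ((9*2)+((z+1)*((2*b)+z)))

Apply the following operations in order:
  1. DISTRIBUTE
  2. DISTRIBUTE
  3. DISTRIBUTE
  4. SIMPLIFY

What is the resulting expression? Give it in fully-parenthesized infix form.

Start: ((9*2)+((z+1)*((2*b)+z)))
Apply DISTRIBUTE at R (target: ((z+1)*((2*b)+z))): ((9*2)+((z+1)*((2*b)+z))) -> ((9*2)+(((z+1)*(2*b))+((z+1)*z)))
Apply DISTRIBUTE at RL (target: ((z+1)*(2*b))): ((9*2)+(((z+1)*(2*b))+((z+1)*z))) -> ((9*2)+(((z*(2*b))+(1*(2*b)))+((z+1)*z)))
Apply DISTRIBUTE at RR (target: ((z+1)*z)): ((9*2)+(((z*(2*b))+(1*(2*b)))+((z+1)*z))) -> ((9*2)+(((z*(2*b))+(1*(2*b)))+((z*z)+(1*z))))
Apply SIMPLIFY at L (target: (9*2)): ((9*2)+(((z*(2*b))+(1*(2*b)))+((z*z)+(1*z)))) -> (18+(((z*(2*b))+(1*(2*b)))+((z*z)+(1*z))))

Answer: (18+(((z*(2*b))+(1*(2*b)))+((z*z)+(1*z))))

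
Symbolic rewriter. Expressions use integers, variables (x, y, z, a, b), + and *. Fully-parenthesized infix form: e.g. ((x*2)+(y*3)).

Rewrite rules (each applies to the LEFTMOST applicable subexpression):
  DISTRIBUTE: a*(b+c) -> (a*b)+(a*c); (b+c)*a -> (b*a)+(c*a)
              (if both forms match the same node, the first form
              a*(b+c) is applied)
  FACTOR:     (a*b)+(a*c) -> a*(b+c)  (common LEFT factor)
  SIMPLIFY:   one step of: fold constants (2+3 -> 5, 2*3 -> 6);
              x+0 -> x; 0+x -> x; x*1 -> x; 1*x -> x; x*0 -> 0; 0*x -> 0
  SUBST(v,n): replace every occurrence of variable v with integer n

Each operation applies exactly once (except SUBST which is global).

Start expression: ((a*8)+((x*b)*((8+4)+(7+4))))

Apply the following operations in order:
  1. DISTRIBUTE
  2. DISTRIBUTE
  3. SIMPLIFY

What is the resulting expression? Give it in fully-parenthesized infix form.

Start: ((a*8)+((x*b)*((8+4)+(7+4))))
Apply DISTRIBUTE at R (target: ((x*b)*((8+4)+(7+4)))): ((a*8)+((x*b)*((8+4)+(7+4)))) -> ((a*8)+(((x*b)*(8+4))+((x*b)*(7+4))))
Apply DISTRIBUTE at RL (target: ((x*b)*(8+4))): ((a*8)+(((x*b)*(8+4))+((x*b)*(7+4)))) -> ((a*8)+((((x*b)*8)+((x*b)*4))+((x*b)*(7+4))))
Apply SIMPLIFY at RRR (target: (7+4)): ((a*8)+((((x*b)*8)+((x*b)*4))+((x*b)*(7+4)))) -> ((a*8)+((((x*b)*8)+((x*b)*4))+((x*b)*11)))

Answer: ((a*8)+((((x*b)*8)+((x*b)*4))+((x*b)*11)))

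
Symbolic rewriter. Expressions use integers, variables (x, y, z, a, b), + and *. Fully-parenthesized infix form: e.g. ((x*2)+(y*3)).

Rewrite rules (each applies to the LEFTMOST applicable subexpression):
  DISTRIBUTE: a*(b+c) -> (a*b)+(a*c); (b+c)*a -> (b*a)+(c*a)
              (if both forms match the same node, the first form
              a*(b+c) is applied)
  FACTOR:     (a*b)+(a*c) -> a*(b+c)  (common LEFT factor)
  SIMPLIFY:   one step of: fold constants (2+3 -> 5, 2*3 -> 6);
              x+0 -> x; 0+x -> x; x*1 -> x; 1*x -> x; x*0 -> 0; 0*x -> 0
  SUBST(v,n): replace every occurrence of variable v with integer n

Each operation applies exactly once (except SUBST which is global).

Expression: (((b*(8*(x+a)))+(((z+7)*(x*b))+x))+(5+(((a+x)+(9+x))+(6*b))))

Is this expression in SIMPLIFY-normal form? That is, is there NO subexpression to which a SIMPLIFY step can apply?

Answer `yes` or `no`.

Answer: yes

Derivation:
Expression: (((b*(8*(x+a)))+(((z+7)*(x*b))+x))+(5+(((a+x)+(9+x))+(6*b))))
Scanning for simplifiable subexpressions (pre-order)...
  at root: (((b*(8*(x+a)))+(((z+7)*(x*b))+x))+(5+(((a+x)+(9+x))+(6*b)))) (not simplifiable)
  at L: ((b*(8*(x+a)))+(((z+7)*(x*b))+x)) (not simplifiable)
  at LL: (b*(8*(x+a))) (not simplifiable)
  at LLR: (8*(x+a)) (not simplifiable)
  at LLRR: (x+a) (not simplifiable)
  at LR: (((z+7)*(x*b))+x) (not simplifiable)
  at LRL: ((z+7)*(x*b)) (not simplifiable)
  at LRLL: (z+7) (not simplifiable)
  at LRLR: (x*b) (not simplifiable)
  at R: (5+(((a+x)+(9+x))+(6*b))) (not simplifiable)
  at RR: (((a+x)+(9+x))+(6*b)) (not simplifiable)
  at RRL: ((a+x)+(9+x)) (not simplifiable)
  at RRLL: (a+x) (not simplifiable)
  at RRLR: (9+x) (not simplifiable)
  at RRR: (6*b) (not simplifiable)
Result: no simplifiable subexpression found -> normal form.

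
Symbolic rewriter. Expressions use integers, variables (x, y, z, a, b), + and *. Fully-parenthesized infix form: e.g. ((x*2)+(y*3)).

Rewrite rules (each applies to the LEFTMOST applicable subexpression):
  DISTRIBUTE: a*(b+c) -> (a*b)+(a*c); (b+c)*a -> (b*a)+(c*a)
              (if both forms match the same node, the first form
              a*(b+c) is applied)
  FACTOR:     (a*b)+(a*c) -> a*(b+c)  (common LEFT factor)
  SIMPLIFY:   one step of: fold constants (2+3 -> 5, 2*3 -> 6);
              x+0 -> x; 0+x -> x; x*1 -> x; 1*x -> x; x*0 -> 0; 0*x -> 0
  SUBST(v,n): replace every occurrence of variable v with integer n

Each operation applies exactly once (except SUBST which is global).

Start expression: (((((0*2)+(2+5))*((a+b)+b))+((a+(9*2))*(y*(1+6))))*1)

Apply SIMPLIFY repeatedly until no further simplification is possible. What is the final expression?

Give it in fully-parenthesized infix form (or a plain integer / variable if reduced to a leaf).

Answer: ((7*((a+b)+b))+((a+18)*(y*7)))

Derivation:
Start: (((((0*2)+(2+5))*((a+b)+b))+((a+(9*2))*(y*(1+6))))*1)
Step 1: at root: (((((0*2)+(2+5))*((a+b)+b))+((a+(9*2))*(y*(1+6))))*1) -> ((((0*2)+(2+5))*((a+b)+b))+((a+(9*2))*(y*(1+6)))); overall: (((((0*2)+(2+5))*((a+b)+b))+((a+(9*2))*(y*(1+6))))*1) -> ((((0*2)+(2+5))*((a+b)+b))+((a+(9*2))*(y*(1+6))))
Step 2: at LLL: (0*2) -> 0; overall: ((((0*2)+(2+5))*((a+b)+b))+((a+(9*2))*(y*(1+6)))) -> (((0+(2+5))*((a+b)+b))+((a+(9*2))*(y*(1+6))))
Step 3: at LL: (0+(2+5)) -> (2+5); overall: (((0+(2+5))*((a+b)+b))+((a+(9*2))*(y*(1+6)))) -> (((2+5)*((a+b)+b))+((a+(9*2))*(y*(1+6))))
Step 4: at LL: (2+5) -> 7; overall: (((2+5)*((a+b)+b))+((a+(9*2))*(y*(1+6)))) -> ((7*((a+b)+b))+((a+(9*2))*(y*(1+6))))
Step 5: at RLR: (9*2) -> 18; overall: ((7*((a+b)+b))+((a+(9*2))*(y*(1+6)))) -> ((7*((a+b)+b))+((a+18)*(y*(1+6))))
Step 6: at RRR: (1+6) -> 7; overall: ((7*((a+b)+b))+((a+18)*(y*(1+6)))) -> ((7*((a+b)+b))+((a+18)*(y*7)))
Fixed point: ((7*((a+b)+b))+((a+18)*(y*7)))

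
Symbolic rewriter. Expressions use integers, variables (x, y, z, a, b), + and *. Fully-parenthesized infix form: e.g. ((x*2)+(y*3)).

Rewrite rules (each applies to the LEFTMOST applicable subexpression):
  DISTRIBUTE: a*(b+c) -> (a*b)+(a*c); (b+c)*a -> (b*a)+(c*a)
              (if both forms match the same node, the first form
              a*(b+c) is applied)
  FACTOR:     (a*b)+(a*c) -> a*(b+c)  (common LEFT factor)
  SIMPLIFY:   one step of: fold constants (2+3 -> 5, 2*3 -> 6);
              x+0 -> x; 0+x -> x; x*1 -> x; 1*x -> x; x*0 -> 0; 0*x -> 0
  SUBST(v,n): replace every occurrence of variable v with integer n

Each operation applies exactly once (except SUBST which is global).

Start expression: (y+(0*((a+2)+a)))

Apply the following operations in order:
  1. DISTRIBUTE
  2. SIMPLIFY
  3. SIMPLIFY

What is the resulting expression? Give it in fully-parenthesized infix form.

Answer: (y+(0*a))

Derivation:
Start: (y+(0*((a+2)+a)))
Apply DISTRIBUTE at R (target: (0*((a+2)+a))): (y+(0*((a+2)+a))) -> (y+((0*(a+2))+(0*a)))
Apply SIMPLIFY at RL (target: (0*(a+2))): (y+((0*(a+2))+(0*a))) -> (y+(0+(0*a)))
Apply SIMPLIFY at R (target: (0+(0*a))): (y+(0+(0*a))) -> (y+(0*a))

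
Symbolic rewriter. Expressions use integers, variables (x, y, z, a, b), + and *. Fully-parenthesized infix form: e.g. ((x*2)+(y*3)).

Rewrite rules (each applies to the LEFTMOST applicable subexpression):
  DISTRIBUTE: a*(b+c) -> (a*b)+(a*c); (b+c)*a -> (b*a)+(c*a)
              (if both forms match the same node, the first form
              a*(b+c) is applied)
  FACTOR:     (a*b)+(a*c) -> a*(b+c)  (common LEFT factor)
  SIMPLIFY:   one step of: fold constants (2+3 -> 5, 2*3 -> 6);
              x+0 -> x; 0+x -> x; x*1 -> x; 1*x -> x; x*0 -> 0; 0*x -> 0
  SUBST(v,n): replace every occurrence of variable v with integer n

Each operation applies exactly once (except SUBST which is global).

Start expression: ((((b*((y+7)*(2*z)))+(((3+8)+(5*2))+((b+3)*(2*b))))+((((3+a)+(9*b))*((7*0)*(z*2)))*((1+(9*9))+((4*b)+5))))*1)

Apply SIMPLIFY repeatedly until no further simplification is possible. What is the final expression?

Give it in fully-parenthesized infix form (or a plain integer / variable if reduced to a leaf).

Start: ((((b*((y+7)*(2*z)))+(((3+8)+(5*2))+((b+3)*(2*b))))+((((3+a)+(9*b))*((7*0)*(z*2)))*((1+(9*9))+((4*b)+5))))*1)
Step 1: at root: ((((b*((y+7)*(2*z)))+(((3+8)+(5*2))+((b+3)*(2*b))))+((((3+a)+(9*b))*((7*0)*(z*2)))*((1+(9*9))+((4*b)+5))))*1) -> (((b*((y+7)*(2*z)))+(((3+8)+(5*2))+((b+3)*(2*b))))+((((3+a)+(9*b))*((7*0)*(z*2)))*((1+(9*9))+((4*b)+5)))); overall: ((((b*((y+7)*(2*z)))+(((3+8)+(5*2))+((b+3)*(2*b))))+((((3+a)+(9*b))*((7*0)*(z*2)))*((1+(9*9))+((4*b)+5))))*1) -> (((b*((y+7)*(2*z)))+(((3+8)+(5*2))+((b+3)*(2*b))))+((((3+a)+(9*b))*((7*0)*(z*2)))*((1+(9*9))+((4*b)+5))))
Step 2: at LRLL: (3+8) -> 11; overall: (((b*((y+7)*(2*z)))+(((3+8)+(5*2))+((b+3)*(2*b))))+((((3+a)+(9*b))*((7*0)*(z*2)))*((1+(9*9))+((4*b)+5)))) -> (((b*((y+7)*(2*z)))+((11+(5*2))+((b+3)*(2*b))))+((((3+a)+(9*b))*((7*0)*(z*2)))*((1+(9*9))+((4*b)+5))))
Step 3: at LRLR: (5*2) -> 10; overall: (((b*((y+7)*(2*z)))+((11+(5*2))+((b+3)*(2*b))))+((((3+a)+(9*b))*((7*0)*(z*2)))*((1+(9*9))+((4*b)+5)))) -> (((b*((y+7)*(2*z)))+((11+10)+((b+3)*(2*b))))+((((3+a)+(9*b))*((7*0)*(z*2)))*((1+(9*9))+((4*b)+5))))
Step 4: at LRL: (11+10) -> 21; overall: (((b*((y+7)*(2*z)))+((11+10)+((b+3)*(2*b))))+((((3+a)+(9*b))*((7*0)*(z*2)))*((1+(9*9))+((4*b)+5)))) -> (((b*((y+7)*(2*z)))+(21+((b+3)*(2*b))))+((((3+a)+(9*b))*((7*0)*(z*2)))*((1+(9*9))+((4*b)+5))))
Step 5: at RLRL: (7*0) -> 0; overall: (((b*((y+7)*(2*z)))+(21+((b+3)*(2*b))))+((((3+a)+(9*b))*((7*0)*(z*2)))*((1+(9*9))+((4*b)+5)))) -> (((b*((y+7)*(2*z)))+(21+((b+3)*(2*b))))+((((3+a)+(9*b))*(0*(z*2)))*((1+(9*9))+((4*b)+5))))
Step 6: at RLR: (0*(z*2)) -> 0; overall: (((b*((y+7)*(2*z)))+(21+((b+3)*(2*b))))+((((3+a)+(9*b))*(0*(z*2)))*((1+(9*9))+((4*b)+5)))) -> (((b*((y+7)*(2*z)))+(21+((b+3)*(2*b))))+((((3+a)+(9*b))*0)*((1+(9*9))+((4*b)+5))))
Step 7: at RL: (((3+a)+(9*b))*0) -> 0; overall: (((b*((y+7)*(2*z)))+(21+((b+3)*(2*b))))+((((3+a)+(9*b))*0)*((1+(9*9))+((4*b)+5)))) -> (((b*((y+7)*(2*z)))+(21+((b+3)*(2*b))))+(0*((1+(9*9))+((4*b)+5))))
Step 8: at R: (0*((1+(9*9))+((4*b)+5))) -> 0; overall: (((b*((y+7)*(2*z)))+(21+((b+3)*(2*b))))+(0*((1+(9*9))+((4*b)+5)))) -> (((b*((y+7)*(2*z)))+(21+((b+3)*(2*b))))+0)
Step 9: at root: (((b*((y+7)*(2*z)))+(21+((b+3)*(2*b))))+0) -> ((b*((y+7)*(2*z)))+(21+((b+3)*(2*b)))); overall: (((b*((y+7)*(2*z)))+(21+((b+3)*(2*b))))+0) -> ((b*((y+7)*(2*z)))+(21+((b+3)*(2*b))))
Fixed point: ((b*((y+7)*(2*z)))+(21+((b+3)*(2*b))))

Answer: ((b*((y+7)*(2*z)))+(21+((b+3)*(2*b))))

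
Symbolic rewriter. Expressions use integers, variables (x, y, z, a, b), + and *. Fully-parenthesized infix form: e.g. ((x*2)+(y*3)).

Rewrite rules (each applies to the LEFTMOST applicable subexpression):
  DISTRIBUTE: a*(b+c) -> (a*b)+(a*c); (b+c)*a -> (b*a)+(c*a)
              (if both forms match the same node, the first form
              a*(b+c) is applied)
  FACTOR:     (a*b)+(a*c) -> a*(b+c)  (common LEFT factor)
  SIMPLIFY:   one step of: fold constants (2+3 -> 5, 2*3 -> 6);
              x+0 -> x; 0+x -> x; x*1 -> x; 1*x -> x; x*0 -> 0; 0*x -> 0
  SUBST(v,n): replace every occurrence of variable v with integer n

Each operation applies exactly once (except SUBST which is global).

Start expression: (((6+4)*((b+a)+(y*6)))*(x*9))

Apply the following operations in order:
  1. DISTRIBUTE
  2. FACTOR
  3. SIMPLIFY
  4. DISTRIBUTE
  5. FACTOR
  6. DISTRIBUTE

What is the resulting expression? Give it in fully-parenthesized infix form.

Start: (((6+4)*((b+a)+(y*6)))*(x*9))
Apply DISTRIBUTE at L (target: ((6+4)*((b+a)+(y*6)))): (((6+4)*((b+a)+(y*6)))*(x*9)) -> ((((6+4)*(b+a))+((6+4)*(y*6)))*(x*9))
Apply FACTOR at L (target: (((6+4)*(b+a))+((6+4)*(y*6)))): ((((6+4)*(b+a))+((6+4)*(y*6)))*(x*9)) -> (((6+4)*((b+a)+(y*6)))*(x*9))
Apply SIMPLIFY at LL (target: (6+4)): (((6+4)*((b+a)+(y*6)))*(x*9)) -> ((10*((b+a)+(y*6)))*(x*9))
Apply DISTRIBUTE at L (target: (10*((b+a)+(y*6)))): ((10*((b+a)+(y*6)))*(x*9)) -> (((10*(b+a))+(10*(y*6)))*(x*9))
Apply FACTOR at L (target: ((10*(b+a))+(10*(y*6)))): (((10*(b+a))+(10*(y*6)))*(x*9)) -> ((10*((b+a)+(y*6)))*(x*9))
Apply DISTRIBUTE at L (target: (10*((b+a)+(y*6)))): ((10*((b+a)+(y*6)))*(x*9)) -> (((10*(b+a))+(10*(y*6)))*(x*9))

Answer: (((10*(b+a))+(10*(y*6)))*(x*9))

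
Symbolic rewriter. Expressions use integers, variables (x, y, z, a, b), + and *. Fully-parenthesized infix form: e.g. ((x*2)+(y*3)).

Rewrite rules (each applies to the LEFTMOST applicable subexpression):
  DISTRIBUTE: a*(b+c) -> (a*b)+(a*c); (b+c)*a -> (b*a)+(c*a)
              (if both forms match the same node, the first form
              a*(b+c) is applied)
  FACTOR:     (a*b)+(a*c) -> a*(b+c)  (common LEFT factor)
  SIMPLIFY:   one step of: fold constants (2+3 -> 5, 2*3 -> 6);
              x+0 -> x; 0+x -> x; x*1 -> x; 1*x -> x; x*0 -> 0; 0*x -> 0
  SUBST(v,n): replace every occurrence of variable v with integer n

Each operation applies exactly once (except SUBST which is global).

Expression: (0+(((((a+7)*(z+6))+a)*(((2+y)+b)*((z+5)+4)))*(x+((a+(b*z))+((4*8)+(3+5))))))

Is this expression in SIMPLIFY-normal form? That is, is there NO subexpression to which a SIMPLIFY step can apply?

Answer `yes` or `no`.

Expression: (0+(((((a+7)*(z+6))+a)*(((2+y)+b)*((z+5)+4)))*(x+((a+(b*z))+((4*8)+(3+5))))))
Scanning for simplifiable subexpressions (pre-order)...
  at root: (0+(((((a+7)*(z+6))+a)*(((2+y)+b)*((z+5)+4)))*(x+((a+(b*z))+((4*8)+(3+5)))))) (SIMPLIFIABLE)
  at R: (((((a+7)*(z+6))+a)*(((2+y)+b)*((z+5)+4)))*(x+((a+(b*z))+((4*8)+(3+5))))) (not simplifiable)
  at RL: ((((a+7)*(z+6))+a)*(((2+y)+b)*((z+5)+4))) (not simplifiable)
  at RLL: (((a+7)*(z+6))+a) (not simplifiable)
  at RLLL: ((a+7)*(z+6)) (not simplifiable)
  at RLLLL: (a+7) (not simplifiable)
  at RLLLR: (z+6) (not simplifiable)
  at RLR: (((2+y)+b)*((z+5)+4)) (not simplifiable)
  at RLRL: ((2+y)+b) (not simplifiable)
  at RLRLL: (2+y) (not simplifiable)
  at RLRR: ((z+5)+4) (not simplifiable)
  at RLRRL: (z+5) (not simplifiable)
  at RR: (x+((a+(b*z))+((4*8)+(3+5)))) (not simplifiable)
  at RRR: ((a+(b*z))+((4*8)+(3+5))) (not simplifiable)
  at RRRL: (a+(b*z)) (not simplifiable)
  at RRRLR: (b*z) (not simplifiable)
  at RRRR: ((4*8)+(3+5)) (not simplifiable)
  at RRRRL: (4*8) (SIMPLIFIABLE)
  at RRRRR: (3+5) (SIMPLIFIABLE)
Found simplifiable subexpr at path root: (0+(((((a+7)*(z+6))+a)*(((2+y)+b)*((z+5)+4)))*(x+((a+(b*z))+((4*8)+(3+5))))))
One SIMPLIFY step would give: (((((a+7)*(z+6))+a)*(((2+y)+b)*((z+5)+4)))*(x+((a+(b*z))+((4*8)+(3+5)))))
-> NOT in normal form.

Answer: no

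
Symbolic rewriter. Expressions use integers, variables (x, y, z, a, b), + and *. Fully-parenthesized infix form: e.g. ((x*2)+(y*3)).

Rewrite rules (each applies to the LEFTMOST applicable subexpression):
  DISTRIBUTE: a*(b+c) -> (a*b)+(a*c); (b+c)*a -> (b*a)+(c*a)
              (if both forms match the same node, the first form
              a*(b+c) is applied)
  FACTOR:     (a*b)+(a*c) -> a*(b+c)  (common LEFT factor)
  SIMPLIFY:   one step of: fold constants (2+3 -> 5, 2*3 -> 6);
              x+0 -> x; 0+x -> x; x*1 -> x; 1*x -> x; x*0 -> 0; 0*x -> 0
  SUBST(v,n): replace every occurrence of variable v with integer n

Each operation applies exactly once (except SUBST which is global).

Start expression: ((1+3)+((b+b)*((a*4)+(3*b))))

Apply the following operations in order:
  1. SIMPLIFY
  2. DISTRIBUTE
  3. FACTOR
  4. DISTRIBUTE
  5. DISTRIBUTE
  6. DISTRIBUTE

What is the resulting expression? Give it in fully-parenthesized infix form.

Answer: (4+(((b*(a*4))+(b*(a*4)))+((b*(3*b))+(b*(3*b)))))

Derivation:
Start: ((1+3)+((b+b)*((a*4)+(3*b))))
Apply SIMPLIFY at L (target: (1+3)): ((1+3)+((b+b)*((a*4)+(3*b)))) -> (4+((b+b)*((a*4)+(3*b))))
Apply DISTRIBUTE at R (target: ((b+b)*((a*4)+(3*b)))): (4+((b+b)*((a*4)+(3*b)))) -> (4+(((b+b)*(a*4))+((b+b)*(3*b))))
Apply FACTOR at R (target: (((b+b)*(a*4))+((b+b)*(3*b)))): (4+(((b+b)*(a*4))+((b+b)*(3*b)))) -> (4+((b+b)*((a*4)+(3*b))))
Apply DISTRIBUTE at R (target: ((b+b)*((a*4)+(3*b)))): (4+((b+b)*((a*4)+(3*b)))) -> (4+(((b+b)*(a*4))+((b+b)*(3*b))))
Apply DISTRIBUTE at RL (target: ((b+b)*(a*4))): (4+(((b+b)*(a*4))+((b+b)*(3*b)))) -> (4+(((b*(a*4))+(b*(a*4)))+((b+b)*(3*b))))
Apply DISTRIBUTE at RR (target: ((b+b)*(3*b))): (4+(((b*(a*4))+(b*(a*4)))+((b+b)*(3*b)))) -> (4+(((b*(a*4))+(b*(a*4)))+((b*(3*b))+(b*(3*b)))))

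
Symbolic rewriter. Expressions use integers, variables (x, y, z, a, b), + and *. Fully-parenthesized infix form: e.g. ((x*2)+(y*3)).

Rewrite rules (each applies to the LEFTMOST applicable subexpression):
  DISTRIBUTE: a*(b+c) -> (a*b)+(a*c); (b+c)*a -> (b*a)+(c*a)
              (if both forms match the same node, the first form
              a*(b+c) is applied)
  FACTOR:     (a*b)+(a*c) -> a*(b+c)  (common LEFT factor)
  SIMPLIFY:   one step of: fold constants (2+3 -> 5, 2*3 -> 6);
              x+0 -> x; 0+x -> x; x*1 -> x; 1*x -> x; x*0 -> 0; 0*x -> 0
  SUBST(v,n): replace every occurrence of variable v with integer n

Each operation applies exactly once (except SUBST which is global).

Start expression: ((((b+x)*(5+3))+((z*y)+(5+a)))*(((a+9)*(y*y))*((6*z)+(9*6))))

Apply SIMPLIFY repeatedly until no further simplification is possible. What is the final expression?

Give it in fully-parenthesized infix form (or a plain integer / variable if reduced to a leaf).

Answer: ((((b+x)*8)+((z*y)+(5+a)))*(((a+9)*(y*y))*((6*z)+54)))

Derivation:
Start: ((((b+x)*(5+3))+((z*y)+(5+a)))*(((a+9)*(y*y))*((6*z)+(9*6))))
Step 1: at LLR: (5+3) -> 8; overall: ((((b+x)*(5+3))+((z*y)+(5+a)))*(((a+9)*(y*y))*((6*z)+(9*6)))) -> ((((b+x)*8)+((z*y)+(5+a)))*(((a+9)*(y*y))*((6*z)+(9*6))))
Step 2: at RRR: (9*6) -> 54; overall: ((((b+x)*8)+((z*y)+(5+a)))*(((a+9)*(y*y))*((6*z)+(9*6)))) -> ((((b+x)*8)+((z*y)+(5+a)))*(((a+9)*(y*y))*((6*z)+54)))
Fixed point: ((((b+x)*8)+((z*y)+(5+a)))*(((a+9)*(y*y))*((6*z)+54)))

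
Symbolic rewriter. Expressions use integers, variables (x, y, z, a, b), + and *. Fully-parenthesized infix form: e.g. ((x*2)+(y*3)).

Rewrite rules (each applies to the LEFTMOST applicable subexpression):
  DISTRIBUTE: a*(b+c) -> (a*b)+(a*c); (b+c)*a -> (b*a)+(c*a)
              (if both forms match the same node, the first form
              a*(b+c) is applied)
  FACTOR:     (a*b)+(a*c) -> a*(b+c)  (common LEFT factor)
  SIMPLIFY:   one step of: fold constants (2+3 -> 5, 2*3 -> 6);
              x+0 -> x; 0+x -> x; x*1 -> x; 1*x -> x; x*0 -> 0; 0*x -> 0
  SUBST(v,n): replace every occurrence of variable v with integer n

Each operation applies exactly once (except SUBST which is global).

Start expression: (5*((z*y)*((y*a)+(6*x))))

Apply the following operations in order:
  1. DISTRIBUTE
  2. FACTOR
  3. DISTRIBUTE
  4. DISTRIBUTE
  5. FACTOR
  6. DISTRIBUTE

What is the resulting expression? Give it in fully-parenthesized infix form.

Answer: ((5*((z*y)*(y*a)))+(5*((z*y)*(6*x))))

Derivation:
Start: (5*((z*y)*((y*a)+(6*x))))
Apply DISTRIBUTE at R (target: ((z*y)*((y*a)+(6*x)))): (5*((z*y)*((y*a)+(6*x)))) -> (5*(((z*y)*(y*a))+((z*y)*(6*x))))
Apply FACTOR at R (target: (((z*y)*(y*a))+((z*y)*(6*x)))): (5*(((z*y)*(y*a))+((z*y)*(6*x)))) -> (5*((z*y)*((y*a)+(6*x))))
Apply DISTRIBUTE at R (target: ((z*y)*((y*a)+(6*x)))): (5*((z*y)*((y*a)+(6*x)))) -> (5*(((z*y)*(y*a))+((z*y)*(6*x))))
Apply DISTRIBUTE at root (target: (5*(((z*y)*(y*a))+((z*y)*(6*x))))): (5*(((z*y)*(y*a))+((z*y)*(6*x)))) -> ((5*((z*y)*(y*a)))+(5*((z*y)*(6*x))))
Apply FACTOR at root (target: ((5*((z*y)*(y*a)))+(5*((z*y)*(6*x))))): ((5*((z*y)*(y*a)))+(5*((z*y)*(6*x)))) -> (5*(((z*y)*(y*a))+((z*y)*(6*x))))
Apply DISTRIBUTE at root (target: (5*(((z*y)*(y*a))+((z*y)*(6*x))))): (5*(((z*y)*(y*a))+((z*y)*(6*x)))) -> ((5*((z*y)*(y*a)))+(5*((z*y)*(6*x))))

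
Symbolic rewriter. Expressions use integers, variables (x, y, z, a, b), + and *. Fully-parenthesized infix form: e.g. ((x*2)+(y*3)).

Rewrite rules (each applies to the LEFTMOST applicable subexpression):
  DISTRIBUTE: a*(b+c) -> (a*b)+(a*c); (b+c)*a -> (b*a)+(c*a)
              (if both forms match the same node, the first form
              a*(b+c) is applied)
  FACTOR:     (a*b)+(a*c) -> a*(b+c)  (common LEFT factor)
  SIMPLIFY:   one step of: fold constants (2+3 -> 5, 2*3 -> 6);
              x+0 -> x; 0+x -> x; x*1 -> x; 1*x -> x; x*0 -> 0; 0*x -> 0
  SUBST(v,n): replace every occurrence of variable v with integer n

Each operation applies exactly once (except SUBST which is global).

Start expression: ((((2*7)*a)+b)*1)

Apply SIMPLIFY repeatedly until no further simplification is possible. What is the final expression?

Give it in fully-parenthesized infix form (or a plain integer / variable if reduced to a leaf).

Answer: ((14*a)+b)

Derivation:
Start: ((((2*7)*a)+b)*1)
Step 1: at root: ((((2*7)*a)+b)*1) -> (((2*7)*a)+b); overall: ((((2*7)*a)+b)*1) -> (((2*7)*a)+b)
Step 2: at LL: (2*7) -> 14; overall: (((2*7)*a)+b) -> ((14*a)+b)
Fixed point: ((14*a)+b)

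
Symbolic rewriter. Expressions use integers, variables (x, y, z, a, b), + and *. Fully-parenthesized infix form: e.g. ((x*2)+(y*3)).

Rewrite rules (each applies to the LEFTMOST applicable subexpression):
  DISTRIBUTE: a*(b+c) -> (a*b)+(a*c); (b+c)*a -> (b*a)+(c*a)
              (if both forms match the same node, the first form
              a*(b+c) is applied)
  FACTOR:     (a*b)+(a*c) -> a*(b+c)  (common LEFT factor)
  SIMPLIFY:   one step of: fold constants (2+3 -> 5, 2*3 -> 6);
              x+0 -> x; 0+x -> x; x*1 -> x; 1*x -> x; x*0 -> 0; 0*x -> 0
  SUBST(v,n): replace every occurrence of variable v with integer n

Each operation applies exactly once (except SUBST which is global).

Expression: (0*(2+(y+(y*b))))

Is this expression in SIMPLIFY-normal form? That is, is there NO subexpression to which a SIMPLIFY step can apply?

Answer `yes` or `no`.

Answer: no

Derivation:
Expression: (0*(2+(y+(y*b))))
Scanning for simplifiable subexpressions (pre-order)...
  at root: (0*(2+(y+(y*b)))) (SIMPLIFIABLE)
  at R: (2+(y+(y*b))) (not simplifiable)
  at RR: (y+(y*b)) (not simplifiable)
  at RRR: (y*b) (not simplifiable)
Found simplifiable subexpr at path root: (0*(2+(y+(y*b))))
One SIMPLIFY step would give: 0
-> NOT in normal form.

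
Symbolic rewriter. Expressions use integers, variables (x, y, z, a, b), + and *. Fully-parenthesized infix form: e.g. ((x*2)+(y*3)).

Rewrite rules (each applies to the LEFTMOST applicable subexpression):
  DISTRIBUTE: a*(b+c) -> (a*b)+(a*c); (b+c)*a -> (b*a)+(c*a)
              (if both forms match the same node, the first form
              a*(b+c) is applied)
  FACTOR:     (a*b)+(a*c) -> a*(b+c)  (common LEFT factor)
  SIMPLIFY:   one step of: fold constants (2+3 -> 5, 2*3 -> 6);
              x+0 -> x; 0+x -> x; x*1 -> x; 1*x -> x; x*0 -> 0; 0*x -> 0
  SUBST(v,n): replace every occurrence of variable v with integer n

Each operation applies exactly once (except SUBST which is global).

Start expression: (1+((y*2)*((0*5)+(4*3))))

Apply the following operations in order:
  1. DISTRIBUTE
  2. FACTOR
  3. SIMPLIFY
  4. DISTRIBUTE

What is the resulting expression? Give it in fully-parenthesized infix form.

Start: (1+((y*2)*((0*5)+(4*3))))
Apply DISTRIBUTE at R (target: ((y*2)*((0*5)+(4*3)))): (1+((y*2)*((0*5)+(4*3)))) -> (1+(((y*2)*(0*5))+((y*2)*(4*3))))
Apply FACTOR at R (target: (((y*2)*(0*5))+((y*2)*(4*3)))): (1+(((y*2)*(0*5))+((y*2)*(4*3)))) -> (1+((y*2)*((0*5)+(4*3))))
Apply SIMPLIFY at RRL (target: (0*5)): (1+((y*2)*((0*5)+(4*3)))) -> (1+((y*2)*(0+(4*3))))
Apply DISTRIBUTE at R (target: ((y*2)*(0+(4*3)))): (1+((y*2)*(0+(4*3)))) -> (1+(((y*2)*0)+((y*2)*(4*3))))

Answer: (1+(((y*2)*0)+((y*2)*(4*3))))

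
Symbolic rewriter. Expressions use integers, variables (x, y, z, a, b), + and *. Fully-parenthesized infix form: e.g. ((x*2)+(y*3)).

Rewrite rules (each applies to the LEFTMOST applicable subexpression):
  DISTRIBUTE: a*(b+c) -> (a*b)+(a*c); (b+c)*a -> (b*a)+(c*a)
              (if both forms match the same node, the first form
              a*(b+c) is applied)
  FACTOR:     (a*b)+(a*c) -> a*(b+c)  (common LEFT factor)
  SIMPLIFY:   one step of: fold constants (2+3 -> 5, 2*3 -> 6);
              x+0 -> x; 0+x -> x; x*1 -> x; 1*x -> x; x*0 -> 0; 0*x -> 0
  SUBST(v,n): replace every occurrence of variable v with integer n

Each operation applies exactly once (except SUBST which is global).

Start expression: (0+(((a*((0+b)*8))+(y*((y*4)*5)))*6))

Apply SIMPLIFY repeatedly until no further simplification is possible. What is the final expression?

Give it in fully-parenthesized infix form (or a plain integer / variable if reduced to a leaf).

Answer: (((a*(b*8))+(y*((y*4)*5)))*6)

Derivation:
Start: (0+(((a*((0+b)*8))+(y*((y*4)*5)))*6))
Step 1: at root: (0+(((a*((0+b)*8))+(y*((y*4)*5)))*6)) -> (((a*((0+b)*8))+(y*((y*4)*5)))*6); overall: (0+(((a*((0+b)*8))+(y*((y*4)*5)))*6)) -> (((a*((0+b)*8))+(y*((y*4)*5)))*6)
Step 2: at LLRL: (0+b) -> b; overall: (((a*((0+b)*8))+(y*((y*4)*5)))*6) -> (((a*(b*8))+(y*((y*4)*5)))*6)
Fixed point: (((a*(b*8))+(y*((y*4)*5)))*6)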